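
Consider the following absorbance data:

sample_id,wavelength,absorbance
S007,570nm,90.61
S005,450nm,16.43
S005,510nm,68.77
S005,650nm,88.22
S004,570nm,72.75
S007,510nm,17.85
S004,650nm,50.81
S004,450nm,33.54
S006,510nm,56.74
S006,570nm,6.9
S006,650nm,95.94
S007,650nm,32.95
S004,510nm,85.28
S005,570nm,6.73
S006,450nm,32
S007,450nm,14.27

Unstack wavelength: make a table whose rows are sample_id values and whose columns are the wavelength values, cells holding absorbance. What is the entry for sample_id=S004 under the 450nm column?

33.54

Wide layout: rows indexed by sample_id, columns are the 4 distinct wavelength values (570nm, 450nm, 510nm, 650nm).
Cell (sample_id=S004, wavelength=450nm) draws from the long row where sample_id=S004 and wavelength=450nm, which has absorbance=33.54.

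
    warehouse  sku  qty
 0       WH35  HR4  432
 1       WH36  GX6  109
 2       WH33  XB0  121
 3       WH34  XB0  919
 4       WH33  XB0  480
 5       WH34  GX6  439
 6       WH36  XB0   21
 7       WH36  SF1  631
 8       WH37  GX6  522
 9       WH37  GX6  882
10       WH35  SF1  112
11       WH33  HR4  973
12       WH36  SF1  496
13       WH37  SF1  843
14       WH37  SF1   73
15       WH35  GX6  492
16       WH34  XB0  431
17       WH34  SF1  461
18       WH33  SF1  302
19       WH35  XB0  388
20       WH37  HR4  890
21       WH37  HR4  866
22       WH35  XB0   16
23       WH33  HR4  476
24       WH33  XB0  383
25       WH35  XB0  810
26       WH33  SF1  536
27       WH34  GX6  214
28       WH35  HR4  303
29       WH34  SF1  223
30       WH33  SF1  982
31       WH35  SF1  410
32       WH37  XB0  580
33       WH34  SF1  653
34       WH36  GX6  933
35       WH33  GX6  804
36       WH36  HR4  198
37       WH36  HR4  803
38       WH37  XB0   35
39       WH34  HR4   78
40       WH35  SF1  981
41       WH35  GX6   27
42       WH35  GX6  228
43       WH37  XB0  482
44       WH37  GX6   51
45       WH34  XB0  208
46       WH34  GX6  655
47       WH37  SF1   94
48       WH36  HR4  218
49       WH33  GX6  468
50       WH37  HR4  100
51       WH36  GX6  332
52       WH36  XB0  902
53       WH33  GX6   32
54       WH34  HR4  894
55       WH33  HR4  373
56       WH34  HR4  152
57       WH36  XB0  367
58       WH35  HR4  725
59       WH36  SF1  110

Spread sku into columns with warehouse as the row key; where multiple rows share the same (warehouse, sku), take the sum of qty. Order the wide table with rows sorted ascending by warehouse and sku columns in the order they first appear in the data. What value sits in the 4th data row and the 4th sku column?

With rows sorted ascending by warehouse, row 4 is warehouse=WH36. sku columns in first-appearance order: HR4, GX6, XB0, SF1; column 4 is SF1.
Long rows with warehouse=WH36, sku=SF1: 631 + 496 + 110 = 1237.

1237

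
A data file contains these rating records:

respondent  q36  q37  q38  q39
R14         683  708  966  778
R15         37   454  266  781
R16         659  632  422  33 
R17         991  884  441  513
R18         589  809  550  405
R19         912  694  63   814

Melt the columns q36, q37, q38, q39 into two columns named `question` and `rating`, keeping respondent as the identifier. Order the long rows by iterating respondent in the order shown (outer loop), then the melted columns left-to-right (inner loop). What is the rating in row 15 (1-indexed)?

24 rows total (6 × 4). Row 15: index ⌊(15-1)/4⌋ = 3 into respondent → R17; (15-1) mod 4 = 2 into the melted columns → q38.
So row 15 is (R17, q38, 441); rating = 441.

441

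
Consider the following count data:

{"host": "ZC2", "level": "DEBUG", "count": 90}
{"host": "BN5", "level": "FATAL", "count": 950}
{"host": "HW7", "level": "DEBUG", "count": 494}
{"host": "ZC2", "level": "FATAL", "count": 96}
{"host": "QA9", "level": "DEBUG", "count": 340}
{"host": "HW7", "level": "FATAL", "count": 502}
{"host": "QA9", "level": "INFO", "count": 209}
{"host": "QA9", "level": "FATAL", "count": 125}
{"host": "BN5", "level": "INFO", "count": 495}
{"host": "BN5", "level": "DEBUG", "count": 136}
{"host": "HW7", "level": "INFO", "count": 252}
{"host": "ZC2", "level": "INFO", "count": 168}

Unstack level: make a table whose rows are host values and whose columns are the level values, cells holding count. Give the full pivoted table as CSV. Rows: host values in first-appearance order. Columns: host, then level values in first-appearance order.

host,DEBUG,FATAL,INFO
ZC2,90,96,168
BN5,136,950,495
HW7,494,502,252
QA9,340,125,209

Columns: host plus the 3 distinct level values (DEBUG, FATAL, INFO).
For example, row ZC2 column DEBUG takes count=90 from the long row (ZC2, DEBUG).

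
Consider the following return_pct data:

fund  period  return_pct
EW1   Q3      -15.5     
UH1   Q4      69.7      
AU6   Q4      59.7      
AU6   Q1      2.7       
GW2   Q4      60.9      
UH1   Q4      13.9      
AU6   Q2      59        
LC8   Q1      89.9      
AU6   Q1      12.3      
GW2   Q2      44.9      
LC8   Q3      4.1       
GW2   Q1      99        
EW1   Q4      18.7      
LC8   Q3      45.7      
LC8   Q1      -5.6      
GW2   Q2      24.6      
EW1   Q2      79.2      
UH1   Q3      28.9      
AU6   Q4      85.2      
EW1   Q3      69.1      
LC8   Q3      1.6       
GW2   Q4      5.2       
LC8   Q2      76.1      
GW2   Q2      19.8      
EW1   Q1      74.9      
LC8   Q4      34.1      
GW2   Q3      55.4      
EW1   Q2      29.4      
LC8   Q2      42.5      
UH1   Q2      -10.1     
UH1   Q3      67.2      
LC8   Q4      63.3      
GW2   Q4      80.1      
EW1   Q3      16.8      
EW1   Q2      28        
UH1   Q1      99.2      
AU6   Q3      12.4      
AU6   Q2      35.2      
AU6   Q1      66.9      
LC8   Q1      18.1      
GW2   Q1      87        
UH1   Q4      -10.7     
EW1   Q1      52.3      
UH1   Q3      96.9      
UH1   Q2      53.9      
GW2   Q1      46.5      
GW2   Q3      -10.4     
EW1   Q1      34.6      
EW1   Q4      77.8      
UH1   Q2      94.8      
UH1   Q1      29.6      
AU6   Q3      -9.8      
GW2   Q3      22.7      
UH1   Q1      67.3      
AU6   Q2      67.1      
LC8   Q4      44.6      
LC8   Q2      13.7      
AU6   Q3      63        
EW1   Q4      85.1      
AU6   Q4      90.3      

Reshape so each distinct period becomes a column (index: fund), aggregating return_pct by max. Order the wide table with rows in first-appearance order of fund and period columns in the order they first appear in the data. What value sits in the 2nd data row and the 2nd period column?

With rows in first-appearance order of fund, row 2 is fund=UH1. period columns in first-appearance order: Q3, Q4, Q1, Q2; column 2 is Q4.
Long rows with fund=UH1, period=Q4: max(69.7, 13.9, -10.7) = 69.7.

69.7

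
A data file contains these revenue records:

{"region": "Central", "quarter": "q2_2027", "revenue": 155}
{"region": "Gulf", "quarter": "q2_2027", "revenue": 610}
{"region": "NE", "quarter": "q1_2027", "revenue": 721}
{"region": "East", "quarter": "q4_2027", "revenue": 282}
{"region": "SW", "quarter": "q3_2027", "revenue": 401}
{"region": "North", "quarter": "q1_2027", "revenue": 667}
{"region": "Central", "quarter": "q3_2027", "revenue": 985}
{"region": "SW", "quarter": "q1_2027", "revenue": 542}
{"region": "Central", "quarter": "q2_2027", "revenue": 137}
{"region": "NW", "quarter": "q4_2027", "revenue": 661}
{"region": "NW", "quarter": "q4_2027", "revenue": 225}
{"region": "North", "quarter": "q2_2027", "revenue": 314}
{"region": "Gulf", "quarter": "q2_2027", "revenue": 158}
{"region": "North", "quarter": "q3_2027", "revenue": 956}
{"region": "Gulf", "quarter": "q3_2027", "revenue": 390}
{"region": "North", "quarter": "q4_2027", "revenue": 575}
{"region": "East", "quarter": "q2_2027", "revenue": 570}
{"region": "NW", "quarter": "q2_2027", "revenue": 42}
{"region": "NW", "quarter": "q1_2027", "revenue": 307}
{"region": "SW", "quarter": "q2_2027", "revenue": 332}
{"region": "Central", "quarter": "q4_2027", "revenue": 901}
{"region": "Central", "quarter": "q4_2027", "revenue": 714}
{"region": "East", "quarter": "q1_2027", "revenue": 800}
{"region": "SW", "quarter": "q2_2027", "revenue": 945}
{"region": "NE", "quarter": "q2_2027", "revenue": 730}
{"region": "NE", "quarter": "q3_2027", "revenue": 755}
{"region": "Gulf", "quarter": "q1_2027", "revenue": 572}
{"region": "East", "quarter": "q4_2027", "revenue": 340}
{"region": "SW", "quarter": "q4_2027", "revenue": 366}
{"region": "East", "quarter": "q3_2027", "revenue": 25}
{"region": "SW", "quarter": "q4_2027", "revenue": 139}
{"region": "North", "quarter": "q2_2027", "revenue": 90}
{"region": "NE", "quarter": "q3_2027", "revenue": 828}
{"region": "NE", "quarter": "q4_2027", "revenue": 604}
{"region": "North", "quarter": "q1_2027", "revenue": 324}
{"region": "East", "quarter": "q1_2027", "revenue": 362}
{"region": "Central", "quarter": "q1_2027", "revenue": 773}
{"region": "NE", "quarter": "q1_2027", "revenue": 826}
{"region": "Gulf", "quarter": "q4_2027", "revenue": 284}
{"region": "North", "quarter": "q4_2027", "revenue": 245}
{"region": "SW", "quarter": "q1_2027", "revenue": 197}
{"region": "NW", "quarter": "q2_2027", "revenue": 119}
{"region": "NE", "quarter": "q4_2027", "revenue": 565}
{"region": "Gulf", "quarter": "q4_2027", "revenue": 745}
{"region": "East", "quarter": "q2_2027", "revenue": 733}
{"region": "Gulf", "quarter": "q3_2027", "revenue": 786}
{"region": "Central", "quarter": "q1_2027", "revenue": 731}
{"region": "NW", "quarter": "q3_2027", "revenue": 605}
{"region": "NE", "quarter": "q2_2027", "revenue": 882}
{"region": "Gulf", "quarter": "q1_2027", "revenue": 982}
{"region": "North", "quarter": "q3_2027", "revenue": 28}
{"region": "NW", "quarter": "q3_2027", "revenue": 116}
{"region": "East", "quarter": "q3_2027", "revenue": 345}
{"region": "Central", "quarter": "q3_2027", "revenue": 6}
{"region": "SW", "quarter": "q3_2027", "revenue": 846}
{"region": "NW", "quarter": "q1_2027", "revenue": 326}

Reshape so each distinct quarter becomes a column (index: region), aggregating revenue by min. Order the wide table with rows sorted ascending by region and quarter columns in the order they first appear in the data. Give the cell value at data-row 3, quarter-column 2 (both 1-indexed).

With rows sorted ascending by region, row 3 is region=Gulf. quarter columns in first-appearance order: q2_2027, q1_2027, q4_2027, q3_2027; column 2 is q1_2027.
Long rows with region=Gulf, quarter=q1_2027: min(572, 982) = 572.

572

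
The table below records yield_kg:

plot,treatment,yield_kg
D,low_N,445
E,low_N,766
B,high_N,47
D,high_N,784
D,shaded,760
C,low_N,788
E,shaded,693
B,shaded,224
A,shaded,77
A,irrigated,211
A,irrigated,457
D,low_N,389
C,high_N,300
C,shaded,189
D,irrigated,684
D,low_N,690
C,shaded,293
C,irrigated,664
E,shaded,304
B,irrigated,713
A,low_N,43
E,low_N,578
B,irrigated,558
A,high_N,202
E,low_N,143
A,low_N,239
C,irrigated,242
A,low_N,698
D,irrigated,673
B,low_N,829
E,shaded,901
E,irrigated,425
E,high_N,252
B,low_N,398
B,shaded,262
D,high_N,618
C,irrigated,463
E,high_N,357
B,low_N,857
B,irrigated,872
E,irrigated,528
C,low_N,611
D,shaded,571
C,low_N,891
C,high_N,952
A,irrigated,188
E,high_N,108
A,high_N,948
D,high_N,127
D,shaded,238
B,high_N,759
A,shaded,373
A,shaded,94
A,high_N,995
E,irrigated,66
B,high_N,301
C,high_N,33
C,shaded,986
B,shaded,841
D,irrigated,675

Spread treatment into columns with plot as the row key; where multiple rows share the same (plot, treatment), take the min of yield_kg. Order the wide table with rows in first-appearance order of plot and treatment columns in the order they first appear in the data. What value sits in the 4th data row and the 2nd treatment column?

With rows in first-appearance order of plot, row 4 is plot=C. treatment columns in first-appearance order: low_N, high_N, shaded, irrigated; column 2 is high_N.
Long rows with plot=C, treatment=high_N: min(300, 952, 33) = 33.

33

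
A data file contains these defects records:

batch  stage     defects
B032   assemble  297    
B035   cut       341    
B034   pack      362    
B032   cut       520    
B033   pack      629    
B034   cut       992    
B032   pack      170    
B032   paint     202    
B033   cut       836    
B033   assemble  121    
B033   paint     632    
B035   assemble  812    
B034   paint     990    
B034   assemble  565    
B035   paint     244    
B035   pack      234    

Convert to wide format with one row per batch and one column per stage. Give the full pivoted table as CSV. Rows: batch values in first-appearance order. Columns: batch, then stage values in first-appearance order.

batch,assemble,cut,pack,paint
B032,297,520,170,202
B035,812,341,234,244
B034,565,992,362,990
B033,121,836,629,632

Columns: batch plus the 4 distinct stage values (assemble, cut, pack, paint).
For example, row B032 column assemble takes defects=297 from the long row (B032, assemble).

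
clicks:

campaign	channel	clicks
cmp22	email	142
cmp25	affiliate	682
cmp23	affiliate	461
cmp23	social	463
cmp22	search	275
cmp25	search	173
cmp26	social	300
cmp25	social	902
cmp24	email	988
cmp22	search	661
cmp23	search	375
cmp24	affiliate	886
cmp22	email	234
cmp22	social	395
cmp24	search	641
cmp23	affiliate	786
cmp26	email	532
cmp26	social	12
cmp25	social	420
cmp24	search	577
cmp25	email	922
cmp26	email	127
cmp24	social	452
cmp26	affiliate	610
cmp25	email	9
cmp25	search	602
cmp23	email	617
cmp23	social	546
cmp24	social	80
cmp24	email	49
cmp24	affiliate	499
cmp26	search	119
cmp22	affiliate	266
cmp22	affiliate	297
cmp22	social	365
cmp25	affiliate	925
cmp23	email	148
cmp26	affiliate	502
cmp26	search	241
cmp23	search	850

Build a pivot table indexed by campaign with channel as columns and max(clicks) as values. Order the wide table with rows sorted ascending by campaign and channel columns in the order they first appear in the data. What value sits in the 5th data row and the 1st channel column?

532

With rows sorted ascending by campaign, row 5 is campaign=cmp26. channel columns in first-appearance order: email, affiliate, social, search; column 1 is email.
Long rows with campaign=cmp26, channel=email: max(532, 127) = 532.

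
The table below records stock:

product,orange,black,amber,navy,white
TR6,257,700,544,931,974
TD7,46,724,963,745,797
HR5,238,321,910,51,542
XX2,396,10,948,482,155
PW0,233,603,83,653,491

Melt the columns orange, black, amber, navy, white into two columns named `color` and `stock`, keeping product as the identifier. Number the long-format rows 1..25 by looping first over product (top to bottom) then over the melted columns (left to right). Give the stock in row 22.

25 rows total (5 × 5). Row 22: index ⌊(22-1)/5⌋ = 4 into product → PW0; (22-1) mod 5 = 1 into the melted columns → black.
So row 22 is (PW0, black, 603); stock = 603.

603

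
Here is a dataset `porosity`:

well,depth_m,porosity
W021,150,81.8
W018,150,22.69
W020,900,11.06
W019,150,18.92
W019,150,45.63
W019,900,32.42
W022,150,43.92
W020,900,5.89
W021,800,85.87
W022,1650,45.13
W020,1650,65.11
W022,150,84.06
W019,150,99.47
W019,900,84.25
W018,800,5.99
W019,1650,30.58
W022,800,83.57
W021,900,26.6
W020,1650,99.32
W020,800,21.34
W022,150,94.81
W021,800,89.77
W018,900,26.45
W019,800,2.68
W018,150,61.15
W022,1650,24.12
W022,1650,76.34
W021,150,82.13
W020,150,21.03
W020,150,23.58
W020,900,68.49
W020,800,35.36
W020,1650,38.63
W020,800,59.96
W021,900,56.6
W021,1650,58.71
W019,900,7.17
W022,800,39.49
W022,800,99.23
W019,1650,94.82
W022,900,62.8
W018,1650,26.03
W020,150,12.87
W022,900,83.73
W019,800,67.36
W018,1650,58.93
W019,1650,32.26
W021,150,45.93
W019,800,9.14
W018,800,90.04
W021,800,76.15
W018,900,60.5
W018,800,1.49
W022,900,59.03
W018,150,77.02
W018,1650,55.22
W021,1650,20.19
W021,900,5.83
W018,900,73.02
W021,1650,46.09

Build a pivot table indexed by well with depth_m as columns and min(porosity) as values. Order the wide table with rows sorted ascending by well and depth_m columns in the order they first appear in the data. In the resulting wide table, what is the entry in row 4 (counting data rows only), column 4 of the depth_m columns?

With rows sorted ascending by well, row 4 is well=W021. depth_m columns in first-appearance order: 150, 900, 800, 1650; column 4 is 1650.
Long rows with well=W021, depth_m=1650: min(58.71, 20.19, 46.09) = 20.19.

20.19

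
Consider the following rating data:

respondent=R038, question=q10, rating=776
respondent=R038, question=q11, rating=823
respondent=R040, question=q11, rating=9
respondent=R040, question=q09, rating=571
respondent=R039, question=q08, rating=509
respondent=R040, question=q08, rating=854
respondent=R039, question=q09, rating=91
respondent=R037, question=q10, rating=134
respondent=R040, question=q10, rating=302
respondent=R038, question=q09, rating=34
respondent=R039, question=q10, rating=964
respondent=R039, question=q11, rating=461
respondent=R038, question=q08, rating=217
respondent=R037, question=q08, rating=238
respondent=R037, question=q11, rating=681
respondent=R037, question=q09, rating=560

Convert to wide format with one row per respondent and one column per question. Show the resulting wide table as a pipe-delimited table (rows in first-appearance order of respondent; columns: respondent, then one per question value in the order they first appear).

Columns: respondent plus the 4 distinct question values (q10, q11, q09, q08).
For example, row R038 column q10 takes rating=776 from the long row (R038, q10).

| respondent | q10 | q11 | q09 | q08 |
| R038 | 776 | 823 | 34 | 217 |
| R040 | 302 | 9 | 571 | 854 |
| R039 | 964 | 461 | 91 | 509 |
| R037 | 134 | 681 | 560 | 238 |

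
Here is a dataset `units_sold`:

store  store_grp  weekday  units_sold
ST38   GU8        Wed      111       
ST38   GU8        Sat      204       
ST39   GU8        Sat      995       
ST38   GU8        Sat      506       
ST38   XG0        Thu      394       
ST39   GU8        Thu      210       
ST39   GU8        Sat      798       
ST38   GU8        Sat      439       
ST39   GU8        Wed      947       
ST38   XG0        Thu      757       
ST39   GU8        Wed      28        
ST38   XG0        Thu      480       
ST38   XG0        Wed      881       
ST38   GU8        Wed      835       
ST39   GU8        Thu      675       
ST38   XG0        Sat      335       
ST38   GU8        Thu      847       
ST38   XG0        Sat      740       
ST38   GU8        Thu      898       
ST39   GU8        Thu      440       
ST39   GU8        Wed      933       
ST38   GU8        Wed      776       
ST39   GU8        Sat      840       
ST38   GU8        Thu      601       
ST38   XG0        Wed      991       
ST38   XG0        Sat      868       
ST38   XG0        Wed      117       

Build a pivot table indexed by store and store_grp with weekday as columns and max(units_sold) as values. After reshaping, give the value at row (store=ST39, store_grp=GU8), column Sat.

Rows with store=ST39, store_grp=GU8 and weekday=Sat: units_sold values are 995, 798, 840.
max(995, 798, 840) = 995.

995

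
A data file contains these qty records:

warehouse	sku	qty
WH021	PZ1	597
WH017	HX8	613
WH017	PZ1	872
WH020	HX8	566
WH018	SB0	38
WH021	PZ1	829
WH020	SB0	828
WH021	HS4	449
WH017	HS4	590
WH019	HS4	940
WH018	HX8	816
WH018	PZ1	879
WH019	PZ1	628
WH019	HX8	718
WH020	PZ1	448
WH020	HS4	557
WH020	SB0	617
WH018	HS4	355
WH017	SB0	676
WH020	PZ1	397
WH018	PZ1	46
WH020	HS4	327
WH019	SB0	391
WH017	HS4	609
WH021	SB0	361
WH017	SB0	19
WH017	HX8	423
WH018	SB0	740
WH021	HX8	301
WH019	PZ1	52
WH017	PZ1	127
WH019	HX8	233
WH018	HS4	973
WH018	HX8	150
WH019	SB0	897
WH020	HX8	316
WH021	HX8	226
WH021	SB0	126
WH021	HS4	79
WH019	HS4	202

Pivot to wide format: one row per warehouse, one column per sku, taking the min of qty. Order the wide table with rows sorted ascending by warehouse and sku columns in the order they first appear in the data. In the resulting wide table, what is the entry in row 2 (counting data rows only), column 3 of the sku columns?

38

With rows sorted ascending by warehouse, row 2 is warehouse=WH018. sku columns in first-appearance order: PZ1, HX8, SB0, HS4; column 3 is SB0.
Long rows with warehouse=WH018, sku=SB0: min(38, 740) = 38.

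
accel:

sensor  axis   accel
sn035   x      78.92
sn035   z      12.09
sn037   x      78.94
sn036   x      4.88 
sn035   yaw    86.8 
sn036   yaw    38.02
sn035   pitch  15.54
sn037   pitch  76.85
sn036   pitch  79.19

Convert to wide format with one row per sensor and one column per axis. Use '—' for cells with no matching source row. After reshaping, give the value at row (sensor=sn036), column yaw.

The long row with sensor=sn036, axis=yaw has accel=38.02.

38.02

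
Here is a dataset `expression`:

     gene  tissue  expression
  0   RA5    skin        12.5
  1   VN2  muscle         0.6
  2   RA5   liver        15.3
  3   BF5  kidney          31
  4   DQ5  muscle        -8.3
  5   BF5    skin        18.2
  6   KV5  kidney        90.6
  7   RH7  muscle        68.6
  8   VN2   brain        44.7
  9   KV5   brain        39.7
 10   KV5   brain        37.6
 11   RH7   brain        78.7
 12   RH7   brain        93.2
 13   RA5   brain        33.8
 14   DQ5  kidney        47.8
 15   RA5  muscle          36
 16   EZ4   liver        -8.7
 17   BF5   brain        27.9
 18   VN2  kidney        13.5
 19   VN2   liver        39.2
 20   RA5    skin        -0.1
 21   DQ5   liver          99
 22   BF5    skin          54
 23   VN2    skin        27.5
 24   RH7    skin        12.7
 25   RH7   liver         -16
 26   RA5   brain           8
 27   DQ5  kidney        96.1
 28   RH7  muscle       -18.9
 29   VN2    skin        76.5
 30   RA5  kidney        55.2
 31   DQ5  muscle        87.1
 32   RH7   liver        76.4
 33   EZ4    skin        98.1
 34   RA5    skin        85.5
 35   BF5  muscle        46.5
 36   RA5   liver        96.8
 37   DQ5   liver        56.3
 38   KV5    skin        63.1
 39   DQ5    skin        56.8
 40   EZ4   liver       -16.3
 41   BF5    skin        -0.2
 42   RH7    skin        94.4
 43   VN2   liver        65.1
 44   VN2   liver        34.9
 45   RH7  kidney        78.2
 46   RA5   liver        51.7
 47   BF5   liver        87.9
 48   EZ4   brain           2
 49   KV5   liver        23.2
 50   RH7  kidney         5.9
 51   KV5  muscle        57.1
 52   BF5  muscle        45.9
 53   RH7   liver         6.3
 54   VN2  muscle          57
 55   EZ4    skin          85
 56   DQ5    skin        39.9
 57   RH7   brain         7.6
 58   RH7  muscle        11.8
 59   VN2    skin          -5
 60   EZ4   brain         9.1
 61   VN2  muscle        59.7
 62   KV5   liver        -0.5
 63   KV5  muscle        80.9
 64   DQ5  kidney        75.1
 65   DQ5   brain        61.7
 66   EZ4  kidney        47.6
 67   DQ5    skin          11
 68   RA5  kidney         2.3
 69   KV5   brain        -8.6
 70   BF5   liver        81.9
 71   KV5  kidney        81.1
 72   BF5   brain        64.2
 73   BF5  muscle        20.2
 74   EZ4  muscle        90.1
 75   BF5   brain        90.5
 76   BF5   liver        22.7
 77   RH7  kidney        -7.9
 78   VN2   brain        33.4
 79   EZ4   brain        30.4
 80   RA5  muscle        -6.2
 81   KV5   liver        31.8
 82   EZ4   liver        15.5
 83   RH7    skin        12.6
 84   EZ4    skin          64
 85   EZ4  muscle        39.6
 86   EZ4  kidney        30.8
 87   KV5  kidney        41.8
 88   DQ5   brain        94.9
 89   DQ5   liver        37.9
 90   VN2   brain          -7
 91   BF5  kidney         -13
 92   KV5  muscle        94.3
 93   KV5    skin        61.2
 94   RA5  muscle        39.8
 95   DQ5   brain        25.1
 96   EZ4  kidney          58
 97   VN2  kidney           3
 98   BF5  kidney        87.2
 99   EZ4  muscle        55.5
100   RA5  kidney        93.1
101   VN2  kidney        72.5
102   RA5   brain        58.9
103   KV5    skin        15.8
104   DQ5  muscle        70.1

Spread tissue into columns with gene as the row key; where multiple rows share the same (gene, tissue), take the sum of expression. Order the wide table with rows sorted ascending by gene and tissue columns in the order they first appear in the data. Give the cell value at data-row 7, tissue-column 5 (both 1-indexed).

71.1

With rows sorted ascending by gene, row 7 is gene=VN2. tissue columns in first-appearance order: skin, muscle, liver, kidney, brain; column 5 is brain.
Long rows with gene=VN2, tissue=brain: 44.7 + 33.4 + -7 = 71.1.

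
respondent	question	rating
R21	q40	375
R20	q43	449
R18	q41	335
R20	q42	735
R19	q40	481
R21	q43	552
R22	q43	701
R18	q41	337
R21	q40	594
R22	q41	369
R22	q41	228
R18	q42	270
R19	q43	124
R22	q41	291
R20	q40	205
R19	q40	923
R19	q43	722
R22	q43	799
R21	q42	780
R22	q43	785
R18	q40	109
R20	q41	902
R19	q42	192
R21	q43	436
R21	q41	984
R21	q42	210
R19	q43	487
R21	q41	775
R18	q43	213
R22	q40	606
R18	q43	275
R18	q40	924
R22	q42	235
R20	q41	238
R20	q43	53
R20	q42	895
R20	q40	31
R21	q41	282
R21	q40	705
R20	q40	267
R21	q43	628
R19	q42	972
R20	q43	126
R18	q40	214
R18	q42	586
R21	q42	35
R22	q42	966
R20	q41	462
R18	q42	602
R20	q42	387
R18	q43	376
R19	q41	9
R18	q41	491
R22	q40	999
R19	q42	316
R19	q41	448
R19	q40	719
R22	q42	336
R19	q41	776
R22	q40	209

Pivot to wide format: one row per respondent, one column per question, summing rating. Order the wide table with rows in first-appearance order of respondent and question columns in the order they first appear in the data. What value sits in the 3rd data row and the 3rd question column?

1163

With rows in first-appearance order of respondent, row 3 is respondent=R18. question columns in first-appearance order: q40, q43, q41, q42; column 3 is q41.
Long rows with respondent=R18, question=q41: 335 + 337 + 491 = 1163.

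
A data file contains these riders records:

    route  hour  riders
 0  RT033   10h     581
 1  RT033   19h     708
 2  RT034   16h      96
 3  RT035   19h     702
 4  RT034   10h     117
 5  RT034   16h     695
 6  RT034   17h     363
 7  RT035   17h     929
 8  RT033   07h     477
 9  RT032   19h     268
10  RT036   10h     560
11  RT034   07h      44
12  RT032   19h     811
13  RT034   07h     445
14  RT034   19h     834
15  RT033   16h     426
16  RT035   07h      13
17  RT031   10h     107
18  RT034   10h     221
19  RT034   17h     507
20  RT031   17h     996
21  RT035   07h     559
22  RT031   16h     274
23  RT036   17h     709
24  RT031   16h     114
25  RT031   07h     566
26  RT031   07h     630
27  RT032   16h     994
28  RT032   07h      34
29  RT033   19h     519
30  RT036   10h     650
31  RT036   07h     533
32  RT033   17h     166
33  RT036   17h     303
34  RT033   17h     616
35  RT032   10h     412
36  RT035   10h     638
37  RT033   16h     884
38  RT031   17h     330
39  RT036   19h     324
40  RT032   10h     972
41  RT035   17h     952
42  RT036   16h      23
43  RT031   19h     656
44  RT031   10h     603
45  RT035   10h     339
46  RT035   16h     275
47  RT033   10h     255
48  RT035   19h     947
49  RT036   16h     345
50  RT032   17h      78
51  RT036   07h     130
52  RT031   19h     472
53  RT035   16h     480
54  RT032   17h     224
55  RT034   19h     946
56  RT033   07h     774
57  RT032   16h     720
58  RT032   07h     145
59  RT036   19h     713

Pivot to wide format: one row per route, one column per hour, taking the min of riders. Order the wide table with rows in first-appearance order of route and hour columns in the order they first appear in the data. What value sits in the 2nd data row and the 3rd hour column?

96

With rows in first-appearance order of route, row 2 is route=RT034. hour columns in first-appearance order: 10h, 19h, 16h, 17h, 07h; column 3 is 16h.
Long rows with route=RT034, hour=16h: min(96, 695) = 96.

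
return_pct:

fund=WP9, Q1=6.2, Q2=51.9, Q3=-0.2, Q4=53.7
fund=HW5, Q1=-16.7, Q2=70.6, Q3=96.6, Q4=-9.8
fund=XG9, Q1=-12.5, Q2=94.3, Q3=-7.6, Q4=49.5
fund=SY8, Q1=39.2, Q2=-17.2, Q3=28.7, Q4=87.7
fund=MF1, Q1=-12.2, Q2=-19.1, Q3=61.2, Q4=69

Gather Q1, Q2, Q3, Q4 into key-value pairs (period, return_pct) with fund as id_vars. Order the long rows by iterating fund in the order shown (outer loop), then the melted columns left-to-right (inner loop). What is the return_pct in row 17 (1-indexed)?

20 rows total (5 × 4). Row 17: index ⌊(17-1)/4⌋ = 4 into fund → MF1; (17-1) mod 4 = 0 into the melted columns → Q1.
So row 17 is (MF1, Q1, -12.2); return_pct = -12.2.

-12.2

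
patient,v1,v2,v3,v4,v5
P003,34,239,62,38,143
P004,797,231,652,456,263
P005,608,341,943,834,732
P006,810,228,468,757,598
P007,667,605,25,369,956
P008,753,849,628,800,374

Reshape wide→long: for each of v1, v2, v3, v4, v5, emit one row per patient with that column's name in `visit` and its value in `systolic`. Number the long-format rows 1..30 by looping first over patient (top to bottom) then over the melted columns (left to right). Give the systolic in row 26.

30 rows total (6 × 5). Row 26: index ⌊(26-1)/5⌋ = 5 into patient → P008; (26-1) mod 5 = 0 into the melted columns → v1.
So row 26 is (P008, v1, 753); systolic = 753.

753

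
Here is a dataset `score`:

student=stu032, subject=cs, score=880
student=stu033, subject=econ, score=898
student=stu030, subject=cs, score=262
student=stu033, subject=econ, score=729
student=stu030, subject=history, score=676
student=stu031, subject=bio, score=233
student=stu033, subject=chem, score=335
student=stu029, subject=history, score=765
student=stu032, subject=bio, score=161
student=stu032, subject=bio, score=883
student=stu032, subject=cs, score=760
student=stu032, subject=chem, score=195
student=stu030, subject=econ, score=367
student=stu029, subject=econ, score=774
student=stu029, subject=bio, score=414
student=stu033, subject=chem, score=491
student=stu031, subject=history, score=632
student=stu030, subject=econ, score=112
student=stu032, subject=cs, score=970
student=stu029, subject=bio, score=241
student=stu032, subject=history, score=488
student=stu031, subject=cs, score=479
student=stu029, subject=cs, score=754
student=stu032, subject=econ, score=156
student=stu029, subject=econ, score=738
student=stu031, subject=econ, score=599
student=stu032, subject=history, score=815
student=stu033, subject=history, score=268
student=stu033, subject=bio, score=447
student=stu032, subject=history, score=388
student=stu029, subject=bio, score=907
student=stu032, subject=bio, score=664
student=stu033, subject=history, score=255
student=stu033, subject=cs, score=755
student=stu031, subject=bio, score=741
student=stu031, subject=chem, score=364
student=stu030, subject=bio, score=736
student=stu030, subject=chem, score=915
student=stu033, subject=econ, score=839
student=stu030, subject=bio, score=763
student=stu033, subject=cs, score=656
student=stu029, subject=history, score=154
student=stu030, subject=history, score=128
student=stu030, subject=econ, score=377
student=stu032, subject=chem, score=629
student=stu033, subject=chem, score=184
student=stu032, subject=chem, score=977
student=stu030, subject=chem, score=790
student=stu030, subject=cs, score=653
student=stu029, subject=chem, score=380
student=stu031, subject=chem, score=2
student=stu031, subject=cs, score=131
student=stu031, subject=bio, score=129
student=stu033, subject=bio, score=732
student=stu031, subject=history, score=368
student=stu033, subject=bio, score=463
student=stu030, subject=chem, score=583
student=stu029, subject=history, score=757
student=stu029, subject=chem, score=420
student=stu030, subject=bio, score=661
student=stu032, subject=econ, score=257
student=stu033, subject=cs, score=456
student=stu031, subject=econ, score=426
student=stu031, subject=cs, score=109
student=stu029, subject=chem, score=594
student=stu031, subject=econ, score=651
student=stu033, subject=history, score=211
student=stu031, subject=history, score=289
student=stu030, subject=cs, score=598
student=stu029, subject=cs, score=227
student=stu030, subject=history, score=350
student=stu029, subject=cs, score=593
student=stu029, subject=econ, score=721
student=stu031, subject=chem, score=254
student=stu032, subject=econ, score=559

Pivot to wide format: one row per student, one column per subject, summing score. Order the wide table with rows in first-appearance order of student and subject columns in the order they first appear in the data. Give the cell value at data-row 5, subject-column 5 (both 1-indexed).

1394

With rows in first-appearance order of student, row 5 is student=stu029. subject columns in first-appearance order: cs, econ, history, bio, chem; column 5 is chem.
Long rows with student=stu029, subject=chem: 380 + 420 + 594 = 1394.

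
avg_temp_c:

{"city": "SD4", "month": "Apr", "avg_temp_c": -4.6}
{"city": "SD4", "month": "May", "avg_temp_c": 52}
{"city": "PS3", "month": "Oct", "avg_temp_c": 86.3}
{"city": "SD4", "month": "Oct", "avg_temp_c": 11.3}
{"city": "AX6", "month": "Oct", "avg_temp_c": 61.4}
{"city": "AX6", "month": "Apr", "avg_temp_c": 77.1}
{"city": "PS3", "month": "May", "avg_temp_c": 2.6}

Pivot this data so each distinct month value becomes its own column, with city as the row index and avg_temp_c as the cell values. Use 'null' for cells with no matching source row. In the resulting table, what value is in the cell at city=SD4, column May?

The long row with city=SD4, month=May has avg_temp_c=52.

52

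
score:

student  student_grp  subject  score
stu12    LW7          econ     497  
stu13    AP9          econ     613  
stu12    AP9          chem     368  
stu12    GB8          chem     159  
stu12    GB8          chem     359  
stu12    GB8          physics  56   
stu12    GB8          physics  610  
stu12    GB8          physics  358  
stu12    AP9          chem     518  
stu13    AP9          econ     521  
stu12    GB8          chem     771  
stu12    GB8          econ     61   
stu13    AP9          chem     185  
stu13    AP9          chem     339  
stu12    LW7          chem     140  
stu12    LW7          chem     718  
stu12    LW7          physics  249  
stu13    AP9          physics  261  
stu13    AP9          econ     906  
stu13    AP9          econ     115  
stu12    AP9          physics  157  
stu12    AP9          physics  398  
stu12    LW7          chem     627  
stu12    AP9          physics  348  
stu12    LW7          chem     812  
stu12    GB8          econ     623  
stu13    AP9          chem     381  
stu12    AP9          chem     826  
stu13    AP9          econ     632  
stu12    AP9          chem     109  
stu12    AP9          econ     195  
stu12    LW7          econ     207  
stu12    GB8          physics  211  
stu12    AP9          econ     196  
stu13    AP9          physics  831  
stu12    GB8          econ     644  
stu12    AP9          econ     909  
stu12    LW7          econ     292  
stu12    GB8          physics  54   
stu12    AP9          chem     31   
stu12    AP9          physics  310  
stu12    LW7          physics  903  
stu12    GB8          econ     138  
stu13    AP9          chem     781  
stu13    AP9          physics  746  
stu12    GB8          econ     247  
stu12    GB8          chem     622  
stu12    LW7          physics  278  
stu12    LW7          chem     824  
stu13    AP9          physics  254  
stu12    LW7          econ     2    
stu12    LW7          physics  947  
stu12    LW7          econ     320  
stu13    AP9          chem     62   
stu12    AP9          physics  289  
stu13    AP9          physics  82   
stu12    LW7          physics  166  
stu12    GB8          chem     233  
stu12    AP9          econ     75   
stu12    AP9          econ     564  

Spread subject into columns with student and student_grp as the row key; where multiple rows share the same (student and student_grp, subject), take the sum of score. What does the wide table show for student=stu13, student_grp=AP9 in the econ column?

Rows with student=stu13, student_grp=AP9 and subject=econ: score values are 613, 521, 906, 115, 632.
613 + 521 + 906 + 115 + 632 = 2787.

2787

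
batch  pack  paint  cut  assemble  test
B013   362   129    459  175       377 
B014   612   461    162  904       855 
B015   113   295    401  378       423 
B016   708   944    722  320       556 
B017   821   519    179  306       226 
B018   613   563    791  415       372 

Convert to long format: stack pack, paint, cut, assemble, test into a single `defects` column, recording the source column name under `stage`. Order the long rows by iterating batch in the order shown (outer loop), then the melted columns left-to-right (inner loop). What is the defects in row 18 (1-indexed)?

30 rows total (6 × 5). Row 18: index ⌊(18-1)/5⌋ = 3 into batch → B016; (18-1) mod 5 = 2 into the melted columns → cut.
So row 18 is (B016, cut, 722); defects = 722.

722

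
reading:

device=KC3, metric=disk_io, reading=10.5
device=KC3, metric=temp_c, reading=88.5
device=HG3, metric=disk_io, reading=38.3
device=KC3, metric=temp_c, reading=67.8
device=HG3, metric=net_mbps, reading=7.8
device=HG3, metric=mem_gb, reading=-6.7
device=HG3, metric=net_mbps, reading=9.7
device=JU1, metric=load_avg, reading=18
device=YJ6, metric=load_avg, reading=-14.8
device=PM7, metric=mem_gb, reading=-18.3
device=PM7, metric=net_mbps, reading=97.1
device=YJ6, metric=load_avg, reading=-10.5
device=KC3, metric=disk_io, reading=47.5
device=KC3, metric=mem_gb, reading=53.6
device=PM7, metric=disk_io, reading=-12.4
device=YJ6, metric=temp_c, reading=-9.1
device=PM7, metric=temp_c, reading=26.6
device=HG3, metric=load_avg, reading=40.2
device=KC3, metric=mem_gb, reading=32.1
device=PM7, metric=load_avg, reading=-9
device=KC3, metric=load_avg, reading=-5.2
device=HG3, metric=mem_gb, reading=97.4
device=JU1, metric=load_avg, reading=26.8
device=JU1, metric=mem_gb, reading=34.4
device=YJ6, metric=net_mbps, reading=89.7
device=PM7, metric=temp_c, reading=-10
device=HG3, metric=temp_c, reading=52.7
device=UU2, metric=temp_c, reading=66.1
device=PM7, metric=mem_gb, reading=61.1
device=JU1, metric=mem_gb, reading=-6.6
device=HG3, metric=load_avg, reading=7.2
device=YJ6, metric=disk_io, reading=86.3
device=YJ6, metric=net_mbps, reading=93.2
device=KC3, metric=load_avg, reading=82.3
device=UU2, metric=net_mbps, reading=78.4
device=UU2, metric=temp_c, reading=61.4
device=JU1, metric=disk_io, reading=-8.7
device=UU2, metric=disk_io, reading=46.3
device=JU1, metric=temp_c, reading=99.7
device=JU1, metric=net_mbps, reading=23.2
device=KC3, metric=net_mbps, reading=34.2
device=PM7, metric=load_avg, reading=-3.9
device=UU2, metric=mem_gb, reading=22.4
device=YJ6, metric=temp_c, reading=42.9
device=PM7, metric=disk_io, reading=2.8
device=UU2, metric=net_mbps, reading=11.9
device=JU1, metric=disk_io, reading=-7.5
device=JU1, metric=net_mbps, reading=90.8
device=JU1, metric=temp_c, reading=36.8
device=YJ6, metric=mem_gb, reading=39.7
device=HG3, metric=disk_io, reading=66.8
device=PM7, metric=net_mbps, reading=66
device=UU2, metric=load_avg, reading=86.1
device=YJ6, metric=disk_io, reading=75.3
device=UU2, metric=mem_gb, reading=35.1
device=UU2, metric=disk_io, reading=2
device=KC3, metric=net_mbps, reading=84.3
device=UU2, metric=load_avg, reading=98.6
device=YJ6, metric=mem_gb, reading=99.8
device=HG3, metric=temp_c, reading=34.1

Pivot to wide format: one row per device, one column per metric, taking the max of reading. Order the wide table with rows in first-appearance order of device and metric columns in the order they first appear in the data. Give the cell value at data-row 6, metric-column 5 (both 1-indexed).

98.6

With rows in first-appearance order of device, row 6 is device=UU2. metric columns in first-appearance order: disk_io, temp_c, net_mbps, mem_gb, load_avg; column 5 is load_avg.
Long rows with device=UU2, metric=load_avg: max(86.1, 98.6) = 98.6.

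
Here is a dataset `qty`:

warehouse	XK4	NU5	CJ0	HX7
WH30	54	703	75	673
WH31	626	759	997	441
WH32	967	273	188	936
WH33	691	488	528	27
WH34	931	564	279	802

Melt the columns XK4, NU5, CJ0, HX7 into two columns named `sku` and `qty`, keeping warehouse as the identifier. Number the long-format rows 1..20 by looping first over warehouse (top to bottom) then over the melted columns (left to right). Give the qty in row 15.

528

20 rows total (5 × 4). Row 15: index ⌊(15-1)/4⌋ = 3 into warehouse → WH33; (15-1) mod 4 = 2 into the melted columns → CJ0.
So row 15 is (WH33, CJ0, 528); qty = 528.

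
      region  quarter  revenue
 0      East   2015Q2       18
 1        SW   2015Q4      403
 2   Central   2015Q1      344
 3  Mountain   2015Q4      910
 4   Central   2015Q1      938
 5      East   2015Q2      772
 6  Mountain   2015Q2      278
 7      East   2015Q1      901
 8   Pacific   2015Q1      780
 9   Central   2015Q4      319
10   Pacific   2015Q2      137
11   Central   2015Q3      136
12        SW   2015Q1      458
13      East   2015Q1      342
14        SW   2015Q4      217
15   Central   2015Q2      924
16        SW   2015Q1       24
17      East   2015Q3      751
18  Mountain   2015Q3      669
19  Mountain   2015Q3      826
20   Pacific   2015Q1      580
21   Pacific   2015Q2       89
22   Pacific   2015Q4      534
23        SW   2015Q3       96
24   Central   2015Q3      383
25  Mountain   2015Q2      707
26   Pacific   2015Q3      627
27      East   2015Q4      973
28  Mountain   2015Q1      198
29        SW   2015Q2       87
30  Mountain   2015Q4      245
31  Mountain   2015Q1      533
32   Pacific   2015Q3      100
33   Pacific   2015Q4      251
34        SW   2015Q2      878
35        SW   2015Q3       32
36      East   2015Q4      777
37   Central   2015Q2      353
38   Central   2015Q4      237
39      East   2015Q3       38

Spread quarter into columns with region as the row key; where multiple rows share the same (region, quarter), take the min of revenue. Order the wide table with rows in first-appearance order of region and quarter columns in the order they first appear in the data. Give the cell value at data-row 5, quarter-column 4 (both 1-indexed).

With rows in first-appearance order of region, row 5 is region=Pacific. quarter columns in first-appearance order: 2015Q2, 2015Q4, 2015Q1, 2015Q3; column 4 is 2015Q3.
Long rows with region=Pacific, quarter=2015Q3: min(627, 100) = 100.

100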